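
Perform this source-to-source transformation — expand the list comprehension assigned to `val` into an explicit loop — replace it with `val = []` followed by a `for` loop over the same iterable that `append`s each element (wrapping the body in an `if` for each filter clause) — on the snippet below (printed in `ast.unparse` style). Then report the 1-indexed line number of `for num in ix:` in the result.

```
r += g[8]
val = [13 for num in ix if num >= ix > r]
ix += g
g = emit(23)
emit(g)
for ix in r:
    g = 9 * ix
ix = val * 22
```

Transformed code:
r += g[8]
val = []
for num in ix:
    if num >= ix > r:
        val.append(13)
ix += g
g = emit(23)
emit(g)
for ix in r:
    g = 9 * ix
ix = val * 22

3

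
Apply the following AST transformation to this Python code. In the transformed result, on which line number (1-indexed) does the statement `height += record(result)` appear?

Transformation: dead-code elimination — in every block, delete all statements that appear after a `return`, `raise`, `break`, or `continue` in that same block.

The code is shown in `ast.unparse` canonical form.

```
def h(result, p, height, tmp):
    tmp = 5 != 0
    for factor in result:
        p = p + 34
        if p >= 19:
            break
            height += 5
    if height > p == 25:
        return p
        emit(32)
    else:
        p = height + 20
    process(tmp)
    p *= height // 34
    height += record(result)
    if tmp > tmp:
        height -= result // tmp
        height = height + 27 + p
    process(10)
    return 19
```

13

Transformed code:
def h(result, p, height, tmp):
    tmp = 5 != 0
    for factor in result:
        p = p + 34
        if p >= 19:
            break
    if height > p == 25:
        return p
    else:
        p = height + 20
    process(tmp)
    p *= height // 34
    height += record(result)
    if tmp > tmp:
        height -= result // tmp
        height = height + 27 + p
    process(10)
    return 19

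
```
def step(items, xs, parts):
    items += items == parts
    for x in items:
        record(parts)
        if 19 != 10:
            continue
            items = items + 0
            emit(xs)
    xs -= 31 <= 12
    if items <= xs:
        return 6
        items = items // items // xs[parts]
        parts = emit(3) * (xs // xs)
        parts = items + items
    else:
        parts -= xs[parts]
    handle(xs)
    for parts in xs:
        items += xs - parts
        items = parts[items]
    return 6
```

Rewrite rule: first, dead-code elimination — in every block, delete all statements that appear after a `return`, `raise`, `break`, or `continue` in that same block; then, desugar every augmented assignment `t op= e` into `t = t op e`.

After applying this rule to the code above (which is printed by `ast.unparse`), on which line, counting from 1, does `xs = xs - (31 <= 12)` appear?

Transformed code:
def step(items, xs, parts):
    items = items + (items == parts)
    for x in items:
        record(parts)
        if 19 != 10:
            continue
    xs = xs - (31 <= 12)
    if items <= xs:
        return 6
    else:
        parts = parts - xs[parts]
    handle(xs)
    for parts in xs:
        items = items + (xs - parts)
        items = parts[items]
    return 6

7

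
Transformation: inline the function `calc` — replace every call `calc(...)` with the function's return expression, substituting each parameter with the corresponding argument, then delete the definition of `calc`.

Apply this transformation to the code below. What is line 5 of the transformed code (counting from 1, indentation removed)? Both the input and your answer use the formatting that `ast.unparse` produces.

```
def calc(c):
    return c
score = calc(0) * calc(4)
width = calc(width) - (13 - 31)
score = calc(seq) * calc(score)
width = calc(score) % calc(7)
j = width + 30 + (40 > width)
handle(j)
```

j = width + 30 + (40 > width)

Transformed code:
score = 0 * 4
width = width - (13 - 31)
score = seq * score
width = score % 7
j = width + 30 + (40 > width)
handle(j)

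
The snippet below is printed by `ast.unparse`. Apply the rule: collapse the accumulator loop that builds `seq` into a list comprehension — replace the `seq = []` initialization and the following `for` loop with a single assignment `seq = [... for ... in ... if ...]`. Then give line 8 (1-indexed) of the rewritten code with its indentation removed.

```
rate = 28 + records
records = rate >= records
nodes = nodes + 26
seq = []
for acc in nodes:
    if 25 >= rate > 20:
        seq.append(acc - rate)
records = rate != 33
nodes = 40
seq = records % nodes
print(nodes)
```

Transformed code:
rate = 28 + records
records = rate >= records
nodes = nodes + 26
seq = [acc - rate for acc in nodes if 25 >= rate > 20]
records = rate != 33
nodes = 40
seq = records % nodes
print(nodes)

print(nodes)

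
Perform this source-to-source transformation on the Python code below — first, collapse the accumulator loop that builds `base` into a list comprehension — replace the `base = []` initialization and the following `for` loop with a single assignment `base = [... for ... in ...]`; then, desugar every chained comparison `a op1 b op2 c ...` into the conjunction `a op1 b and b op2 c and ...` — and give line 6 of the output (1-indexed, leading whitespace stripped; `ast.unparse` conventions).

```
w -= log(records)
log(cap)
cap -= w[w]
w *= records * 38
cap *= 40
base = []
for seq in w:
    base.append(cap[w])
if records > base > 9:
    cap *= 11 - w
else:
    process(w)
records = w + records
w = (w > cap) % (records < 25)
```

base = [cap[w] for seq in w]

Transformed code:
w -= log(records)
log(cap)
cap -= w[w]
w *= records * 38
cap *= 40
base = [cap[w] for seq in w]
if records > base and base > 9:
    cap *= 11 - w
else:
    process(w)
records = w + records
w = (w > cap) % (records < 25)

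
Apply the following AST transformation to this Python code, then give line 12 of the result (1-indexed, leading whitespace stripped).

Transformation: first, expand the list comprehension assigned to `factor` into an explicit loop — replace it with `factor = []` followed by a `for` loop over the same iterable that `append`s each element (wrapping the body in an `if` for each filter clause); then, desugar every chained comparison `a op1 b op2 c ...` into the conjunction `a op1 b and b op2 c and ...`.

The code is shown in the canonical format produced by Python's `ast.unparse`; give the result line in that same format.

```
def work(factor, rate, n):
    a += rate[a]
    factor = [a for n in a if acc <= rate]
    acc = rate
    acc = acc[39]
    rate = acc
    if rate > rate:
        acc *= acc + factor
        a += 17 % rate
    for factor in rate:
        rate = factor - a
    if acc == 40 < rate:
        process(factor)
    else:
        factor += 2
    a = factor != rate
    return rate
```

Transformed code:
def work(factor, rate, n):
    a += rate[a]
    factor = []
    for n in a:
        if acc <= rate:
            factor.append(a)
    acc = rate
    acc = acc[39]
    rate = acc
    if rate > rate:
        acc *= acc + factor
        a += 17 % rate
    for factor in rate:
        rate = factor - a
    if acc == 40 and 40 < rate:
        process(factor)
    else:
        factor += 2
    a = factor != rate
    return rate

a += 17 % rate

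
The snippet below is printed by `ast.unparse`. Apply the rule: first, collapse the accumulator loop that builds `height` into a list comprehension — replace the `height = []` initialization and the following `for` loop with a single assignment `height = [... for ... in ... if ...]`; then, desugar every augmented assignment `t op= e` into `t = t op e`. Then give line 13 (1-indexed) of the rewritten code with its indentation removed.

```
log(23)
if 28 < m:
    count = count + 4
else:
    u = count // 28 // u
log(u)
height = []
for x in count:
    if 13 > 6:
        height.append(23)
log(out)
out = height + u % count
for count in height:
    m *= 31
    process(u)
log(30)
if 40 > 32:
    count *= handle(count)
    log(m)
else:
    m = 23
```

Transformed code:
log(23)
if 28 < m:
    count = count + 4
else:
    u = count // 28 // u
log(u)
height = [23 for x in count if 13 > 6]
log(out)
out = height + u % count
for count in height:
    m = m * 31
    process(u)
log(30)
if 40 > 32:
    count = count * handle(count)
    log(m)
else:
    m = 23

log(30)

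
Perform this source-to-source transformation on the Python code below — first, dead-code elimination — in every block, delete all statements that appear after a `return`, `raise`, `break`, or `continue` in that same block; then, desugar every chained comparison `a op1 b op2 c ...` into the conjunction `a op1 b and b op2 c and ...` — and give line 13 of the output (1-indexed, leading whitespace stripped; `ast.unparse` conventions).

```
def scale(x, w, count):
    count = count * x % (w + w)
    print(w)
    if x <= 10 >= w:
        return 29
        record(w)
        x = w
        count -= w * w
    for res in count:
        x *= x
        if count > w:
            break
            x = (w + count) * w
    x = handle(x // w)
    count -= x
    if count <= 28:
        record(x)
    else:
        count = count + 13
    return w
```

Transformed code:
def scale(x, w, count):
    count = count * x % (w + w)
    print(w)
    if x <= 10 and 10 >= w:
        return 29
    for res in count:
        x *= x
        if count > w:
            break
    x = handle(x // w)
    count -= x
    if count <= 28:
        record(x)
    else:
        count = count + 13
    return w

record(x)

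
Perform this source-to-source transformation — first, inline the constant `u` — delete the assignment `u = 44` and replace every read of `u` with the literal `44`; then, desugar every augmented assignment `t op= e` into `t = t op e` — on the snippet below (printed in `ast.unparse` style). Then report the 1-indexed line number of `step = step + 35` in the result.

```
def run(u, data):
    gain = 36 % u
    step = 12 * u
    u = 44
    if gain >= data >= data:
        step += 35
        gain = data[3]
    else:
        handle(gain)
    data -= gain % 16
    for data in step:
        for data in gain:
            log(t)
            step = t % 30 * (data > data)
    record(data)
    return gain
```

Transformed code:
def run(u, data):
    gain = 36 % 44
    step = 12 * 44
    if gain >= data >= data:
        step = step + 35
        gain = data[3]
    else:
        handle(gain)
    data = data - gain % 16
    for data in step:
        for data in gain:
            log(t)
            step = t % 30 * (data > data)
    record(data)
    return gain

5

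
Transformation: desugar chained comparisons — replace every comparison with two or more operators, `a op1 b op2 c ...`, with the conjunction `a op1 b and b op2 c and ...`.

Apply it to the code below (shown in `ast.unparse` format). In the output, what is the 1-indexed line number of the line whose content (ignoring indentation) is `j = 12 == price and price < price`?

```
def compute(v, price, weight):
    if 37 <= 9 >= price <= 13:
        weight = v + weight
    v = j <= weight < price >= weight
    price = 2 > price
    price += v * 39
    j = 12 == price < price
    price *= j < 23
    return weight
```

7

Transformed code:
def compute(v, price, weight):
    if 37 <= 9 and 9 >= price and (price <= 13):
        weight = v + weight
    v = j <= weight and weight < price and (price >= weight)
    price = 2 > price
    price += v * 39
    j = 12 == price and price < price
    price *= j < 23
    return weight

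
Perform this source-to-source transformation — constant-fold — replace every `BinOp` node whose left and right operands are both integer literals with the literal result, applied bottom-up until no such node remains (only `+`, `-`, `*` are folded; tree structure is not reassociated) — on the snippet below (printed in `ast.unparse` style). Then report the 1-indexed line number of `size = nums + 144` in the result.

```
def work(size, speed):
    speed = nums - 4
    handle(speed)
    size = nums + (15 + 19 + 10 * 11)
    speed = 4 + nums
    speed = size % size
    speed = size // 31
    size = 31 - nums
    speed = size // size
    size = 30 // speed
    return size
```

4

Transformed code:
def work(size, speed):
    speed = nums - 4
    handle(speed)
    size = nums + 144
    speed = 4 + nums
    speed = size % size
    speed = size // 31
    size = 31 - nums
    speed = size // size
    size = 30 // speed
    return size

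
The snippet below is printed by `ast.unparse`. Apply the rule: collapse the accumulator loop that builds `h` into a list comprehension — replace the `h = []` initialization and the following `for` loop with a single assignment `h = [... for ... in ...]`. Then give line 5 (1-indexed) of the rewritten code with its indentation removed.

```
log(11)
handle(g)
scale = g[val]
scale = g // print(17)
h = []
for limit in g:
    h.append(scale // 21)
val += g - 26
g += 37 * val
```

h = [scale // 21 for limit in g]

Transformed code:
log(11)
handle(g)
scale = g[val]
scale = g // print(17)
h = [scale // 21 for limit in g]
val += g - 26
g += 37 * val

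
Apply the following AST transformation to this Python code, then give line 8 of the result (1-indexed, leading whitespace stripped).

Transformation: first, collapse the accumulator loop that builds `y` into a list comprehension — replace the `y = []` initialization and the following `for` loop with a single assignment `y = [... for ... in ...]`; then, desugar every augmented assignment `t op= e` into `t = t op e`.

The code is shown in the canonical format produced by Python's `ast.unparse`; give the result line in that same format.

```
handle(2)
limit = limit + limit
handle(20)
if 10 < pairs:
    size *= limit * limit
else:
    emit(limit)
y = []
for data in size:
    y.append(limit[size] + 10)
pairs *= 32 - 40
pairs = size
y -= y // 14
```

Transformed code:
handle(2)
limit = limit + limit
handle(20)
if 10 < pairs:
    size = size * (limit * limit)
else:
    emit(limit)
y = [limit[size] + 10 for data in size]
pairs = pairs * (32 - 40)
pairs = size
y = y - y // 14

y = [limit[size] + 10 for data in size]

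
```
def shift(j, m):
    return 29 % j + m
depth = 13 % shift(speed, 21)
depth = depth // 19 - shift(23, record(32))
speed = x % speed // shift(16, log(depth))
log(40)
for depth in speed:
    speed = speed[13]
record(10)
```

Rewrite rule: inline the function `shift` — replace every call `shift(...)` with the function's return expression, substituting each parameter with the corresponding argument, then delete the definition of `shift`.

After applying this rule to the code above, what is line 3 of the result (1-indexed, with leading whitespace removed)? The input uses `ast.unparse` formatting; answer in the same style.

speed = x % speed // (29 % 16 + log(depth))

Transformed code:
depth = 13 % (29 % speed + 21)
depth = depth // 19 - (29 % 23 + record(32))
speed = x % speed // (29 % 16 + log(depth))
log(40)
for depth in speed:
    speed = speed[13]
record(10)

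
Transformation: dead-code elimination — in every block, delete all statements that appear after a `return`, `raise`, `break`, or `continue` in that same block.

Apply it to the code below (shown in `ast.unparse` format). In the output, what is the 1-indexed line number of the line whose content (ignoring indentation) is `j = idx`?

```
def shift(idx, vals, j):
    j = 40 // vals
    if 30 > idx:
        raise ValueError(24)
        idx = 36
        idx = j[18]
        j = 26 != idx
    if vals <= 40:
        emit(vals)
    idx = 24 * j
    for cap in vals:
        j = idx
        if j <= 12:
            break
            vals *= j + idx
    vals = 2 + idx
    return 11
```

9

Transformed code:
def shift(idx, vals, j):
    j = 40 // vals
    if 30 > idx:
        raise ValueError(24)
    if vals <= 40:
        emit(vals)
    idx = 24 * j
    for cap in vals:
        j = idx
        if j <= 12:
            break
    vals = 2 + idx
    return 11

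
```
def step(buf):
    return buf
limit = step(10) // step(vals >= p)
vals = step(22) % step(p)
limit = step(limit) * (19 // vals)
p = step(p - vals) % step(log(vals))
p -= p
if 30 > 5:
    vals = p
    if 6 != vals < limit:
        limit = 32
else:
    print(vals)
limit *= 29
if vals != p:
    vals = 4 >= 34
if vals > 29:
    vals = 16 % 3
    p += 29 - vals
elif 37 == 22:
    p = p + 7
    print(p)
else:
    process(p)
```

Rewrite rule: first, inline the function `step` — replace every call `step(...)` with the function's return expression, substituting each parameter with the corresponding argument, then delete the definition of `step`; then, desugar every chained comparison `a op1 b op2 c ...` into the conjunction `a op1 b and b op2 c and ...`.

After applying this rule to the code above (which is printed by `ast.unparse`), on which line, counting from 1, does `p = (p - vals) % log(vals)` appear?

Transformed code:
limit = 10 // (vals >= p)
vals = 22 % p
limit = limit * (19 // vals)
p = (p - vals) % log(vals)
p -= p
if 30 > 5:
    vals = p
    if 6 != vals and vals < limit:
        limit = 32
else:
    print(vals)
limit *= 29
if vals != p:
    vals = 4 >= 34
if vals > 29:
    vals = 16 % 3
    p += 29 - vals
elif 37 == 22:
    p = p + 7
    print(p)
else:
    process(p)

4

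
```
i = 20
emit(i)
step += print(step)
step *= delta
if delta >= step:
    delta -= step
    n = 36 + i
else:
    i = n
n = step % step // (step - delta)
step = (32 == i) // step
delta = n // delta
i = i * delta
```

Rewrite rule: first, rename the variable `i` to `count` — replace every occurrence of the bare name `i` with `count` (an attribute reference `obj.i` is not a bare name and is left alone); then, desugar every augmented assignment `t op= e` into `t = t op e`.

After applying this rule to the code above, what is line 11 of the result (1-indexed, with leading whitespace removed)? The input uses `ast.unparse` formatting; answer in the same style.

Transformed code:
count = 20
emit(count)
step = step + print(step)
step = step * delta
if delta >= step:
    delta = delta - step
    n = 36 + count
else:
    count = n
n = step % step // (step - delta)
step = (32 == count) // step
delta = n // delta
count = count * delta

step = (32 == count) // step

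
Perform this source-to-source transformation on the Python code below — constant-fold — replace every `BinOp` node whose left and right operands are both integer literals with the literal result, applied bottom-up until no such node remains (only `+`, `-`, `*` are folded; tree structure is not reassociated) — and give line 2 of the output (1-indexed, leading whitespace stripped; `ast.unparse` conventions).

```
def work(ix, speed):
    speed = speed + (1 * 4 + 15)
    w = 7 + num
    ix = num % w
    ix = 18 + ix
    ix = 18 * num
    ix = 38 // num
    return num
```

Transformed code:
def work(ix, speed):
    speed = speed + 19
    w = 7 + num
    ix = num % w
    ix = 18 + ix
    ix = 18 * num
    ix = 38 // num
    return num

speed = speed + 19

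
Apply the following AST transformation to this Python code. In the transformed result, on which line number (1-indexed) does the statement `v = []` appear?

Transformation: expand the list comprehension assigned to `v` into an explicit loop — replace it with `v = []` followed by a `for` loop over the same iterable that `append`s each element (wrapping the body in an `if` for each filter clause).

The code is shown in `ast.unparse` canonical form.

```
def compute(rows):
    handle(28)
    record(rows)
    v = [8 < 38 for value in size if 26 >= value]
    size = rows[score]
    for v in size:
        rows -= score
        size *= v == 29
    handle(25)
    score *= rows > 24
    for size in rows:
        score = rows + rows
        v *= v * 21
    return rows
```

Transformed code:
def compute(rows):
    handle(28)
    record(rows)
    v = []
    for value in size:
        if 26 >= value:
            v.append(8 < 38)
    size = rows[score]
    for v in size:
        rows -= score
        size *= v == 29
    handle(25)
    score *= rows > 24
    for size in rows:
        score = rows + rows
        v *= v * 21
    return rows

4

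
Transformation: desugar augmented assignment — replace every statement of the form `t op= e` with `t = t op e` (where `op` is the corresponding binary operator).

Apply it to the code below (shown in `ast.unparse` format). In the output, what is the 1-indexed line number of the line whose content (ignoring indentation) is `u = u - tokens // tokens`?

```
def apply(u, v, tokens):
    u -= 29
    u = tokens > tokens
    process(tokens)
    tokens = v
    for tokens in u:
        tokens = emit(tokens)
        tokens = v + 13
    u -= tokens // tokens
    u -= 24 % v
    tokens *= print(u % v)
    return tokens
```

9

Transformed code:
def apply(u, v, tokens):
    u = u - 29
    u = tokens > tokens
    process(tokens)
    tokens = v
    for tokens in u:
        tokens = emit(tokens)
        tokens = v + 13
    u = u - tokens // tokens
    u = u - 24 % v
    tokens = tokens * print(u % v)
    return tokens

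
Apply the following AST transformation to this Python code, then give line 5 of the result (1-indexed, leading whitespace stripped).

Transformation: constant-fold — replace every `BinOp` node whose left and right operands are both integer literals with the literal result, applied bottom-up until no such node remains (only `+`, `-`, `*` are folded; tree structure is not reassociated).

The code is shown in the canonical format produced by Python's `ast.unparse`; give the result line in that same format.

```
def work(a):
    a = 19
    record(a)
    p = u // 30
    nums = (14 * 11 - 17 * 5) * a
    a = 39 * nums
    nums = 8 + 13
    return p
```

nums = 69 * a

Transformed code:
def work(a):
    a = 19
    record(a)
    p = u // 30
    nums = 69 * a
    a = 39 * nums
    nums = 21
    return p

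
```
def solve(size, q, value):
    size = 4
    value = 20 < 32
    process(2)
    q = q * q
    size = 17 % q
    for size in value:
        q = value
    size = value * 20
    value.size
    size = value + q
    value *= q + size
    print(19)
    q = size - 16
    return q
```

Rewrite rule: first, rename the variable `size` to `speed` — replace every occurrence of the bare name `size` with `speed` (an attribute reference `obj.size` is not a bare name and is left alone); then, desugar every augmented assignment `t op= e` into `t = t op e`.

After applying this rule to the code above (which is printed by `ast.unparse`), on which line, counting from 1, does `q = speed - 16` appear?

14

Transformed code:
def solve(speed, q, value):
    speed = 4
    value = 20 < 32
    process(2)
    q = q * q
    speed = 17 % q
    for speed in value:
        q = value
    speed = value * 20
    value.size
    speed = value + q
    value = value * (q + speed)
    print(19)
    q = speed - 16
    return q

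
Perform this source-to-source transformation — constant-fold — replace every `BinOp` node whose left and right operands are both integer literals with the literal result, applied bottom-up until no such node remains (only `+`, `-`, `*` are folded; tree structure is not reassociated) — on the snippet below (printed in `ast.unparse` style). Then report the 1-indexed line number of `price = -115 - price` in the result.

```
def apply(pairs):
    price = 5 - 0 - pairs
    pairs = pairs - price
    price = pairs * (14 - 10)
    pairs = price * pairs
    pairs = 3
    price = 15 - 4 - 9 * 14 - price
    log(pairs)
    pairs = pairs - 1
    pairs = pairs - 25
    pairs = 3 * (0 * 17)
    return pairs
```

7

Transformed code:
def apply(pairs):
    price = 5 - pairs
    pairs = pairs - price
    price = pairs * 4
    pairs = price * pairs
    pairs = 3
    price = -115 - price
    log(pairs)
    pairs = pairs - 1
    pairs = pairs - 25
    pairs = 0
    return pairs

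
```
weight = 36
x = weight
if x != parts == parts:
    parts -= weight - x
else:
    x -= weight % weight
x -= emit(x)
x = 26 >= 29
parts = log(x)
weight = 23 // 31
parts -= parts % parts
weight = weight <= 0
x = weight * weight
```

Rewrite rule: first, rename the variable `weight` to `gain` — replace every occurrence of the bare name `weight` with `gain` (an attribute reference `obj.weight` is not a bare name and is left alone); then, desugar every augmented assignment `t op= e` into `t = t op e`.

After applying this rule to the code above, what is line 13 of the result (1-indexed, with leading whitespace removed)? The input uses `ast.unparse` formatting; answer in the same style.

x = gain * gain

Transformed code:
gain = 36
x = gain
if x != parts == parts:
    parts = parts - (gain - x)
else:
    x = x - gain % gain
x = x - emit(x)
x = 26 >= 29
parts = log(x)
gain = 23 // 31
parts = parts - parts % parts
gain = gain <= 0
x = gain * gain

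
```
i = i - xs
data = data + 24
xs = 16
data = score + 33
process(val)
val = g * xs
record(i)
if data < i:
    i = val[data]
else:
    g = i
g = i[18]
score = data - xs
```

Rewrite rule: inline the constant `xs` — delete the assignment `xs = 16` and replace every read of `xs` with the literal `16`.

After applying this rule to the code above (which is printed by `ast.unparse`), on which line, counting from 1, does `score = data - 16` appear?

Transformed code:
i = i - 16
data = data + 24
data = score + 33
process(val)
val = g * 16
record(i)
if data < i:
    i = val[data]
else:
    g = i
g = i[18]
score = data - 16

12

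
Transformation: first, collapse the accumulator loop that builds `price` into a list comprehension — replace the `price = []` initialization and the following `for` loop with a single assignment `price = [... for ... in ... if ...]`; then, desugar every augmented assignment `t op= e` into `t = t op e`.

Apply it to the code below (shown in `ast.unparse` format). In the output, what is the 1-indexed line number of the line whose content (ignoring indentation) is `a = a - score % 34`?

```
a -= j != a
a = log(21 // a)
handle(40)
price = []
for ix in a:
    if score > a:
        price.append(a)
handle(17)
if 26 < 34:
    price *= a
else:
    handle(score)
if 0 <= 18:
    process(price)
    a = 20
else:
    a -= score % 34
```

14

Transformed code:
a = a - (j != a)
a = log(21 // a)
handle(40)
price = [a for ix in a if score > a]
handle(17)
if 26 < 34:
    price = price * a
else:
    handle(score)
if 0 <= 18:
    process(price)
    a = 20
else:
    a = a - score % 34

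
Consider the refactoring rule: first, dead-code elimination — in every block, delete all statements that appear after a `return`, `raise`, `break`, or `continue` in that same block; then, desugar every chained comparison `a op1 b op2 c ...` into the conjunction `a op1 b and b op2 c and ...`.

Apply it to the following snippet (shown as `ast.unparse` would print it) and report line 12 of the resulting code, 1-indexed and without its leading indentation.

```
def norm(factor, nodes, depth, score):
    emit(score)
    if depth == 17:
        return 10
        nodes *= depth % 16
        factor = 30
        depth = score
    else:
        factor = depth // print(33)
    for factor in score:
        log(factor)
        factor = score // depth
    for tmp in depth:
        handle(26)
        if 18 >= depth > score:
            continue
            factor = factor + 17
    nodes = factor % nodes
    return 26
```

if 18 >= depth and depth > score:

Transformed code:
def norm(factor, nodes, depth, score):
    emit(score)
    if depth == 17:
        return 10
    else:
        factor = depth // print(33)
    for factor in score:
        log(factor)
        factor = score // depth
    for tmp in depth:
        handle(26)
        if 18 >= depth and depth > score:
            continue
    nodes = factor % nodes
    return 26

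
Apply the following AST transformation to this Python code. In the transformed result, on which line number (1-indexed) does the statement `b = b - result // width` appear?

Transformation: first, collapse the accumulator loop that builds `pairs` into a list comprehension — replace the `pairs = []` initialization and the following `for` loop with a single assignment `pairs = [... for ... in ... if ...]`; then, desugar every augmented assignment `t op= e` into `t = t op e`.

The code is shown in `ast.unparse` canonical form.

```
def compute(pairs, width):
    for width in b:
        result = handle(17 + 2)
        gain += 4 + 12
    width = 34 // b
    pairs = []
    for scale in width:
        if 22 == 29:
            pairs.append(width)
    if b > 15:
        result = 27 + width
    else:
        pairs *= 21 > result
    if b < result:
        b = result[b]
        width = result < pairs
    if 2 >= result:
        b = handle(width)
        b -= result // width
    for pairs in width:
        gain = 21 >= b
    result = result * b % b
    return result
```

16

Transformed code:
def compute(pairs, width):
    for width in b:
        result = handle(17 + 2)
        gain = gain + (4 + 12)
    width = 34 // b
    pairs = [width for scale in width if 22 == 29]
    if b > 15:
        result = 27 + width
    else:
        pairs = pairs * (21 > result)
    if b < result:
        b = result[b]
        width = result < pairs
    if 2 >= result:
        b = handle(width)
        b = b - result // width
    for pairs in width:
        gain = 21 >= b
    result = result * b % b
    return result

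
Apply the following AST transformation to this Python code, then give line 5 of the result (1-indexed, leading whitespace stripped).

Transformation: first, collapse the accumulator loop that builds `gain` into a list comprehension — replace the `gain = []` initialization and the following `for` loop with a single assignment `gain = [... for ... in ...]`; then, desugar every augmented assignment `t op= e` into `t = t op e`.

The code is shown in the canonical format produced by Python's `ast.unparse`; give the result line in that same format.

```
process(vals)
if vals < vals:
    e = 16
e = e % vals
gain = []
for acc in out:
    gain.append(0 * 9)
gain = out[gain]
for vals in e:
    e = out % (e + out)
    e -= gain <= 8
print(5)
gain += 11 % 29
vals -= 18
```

gain = [0 * 9 for acc in out]

Transformed code:
process(vals)
if vals < vals:
    e = 16
e = e % vals
gain = [0 * 9 for acc in out]
gain = out[gain]
for vals in e:
    e = out % (e + out)
    e = e - (gain <= 8)
print(5)
gain = gain + 11 % 29
vals = vals - 18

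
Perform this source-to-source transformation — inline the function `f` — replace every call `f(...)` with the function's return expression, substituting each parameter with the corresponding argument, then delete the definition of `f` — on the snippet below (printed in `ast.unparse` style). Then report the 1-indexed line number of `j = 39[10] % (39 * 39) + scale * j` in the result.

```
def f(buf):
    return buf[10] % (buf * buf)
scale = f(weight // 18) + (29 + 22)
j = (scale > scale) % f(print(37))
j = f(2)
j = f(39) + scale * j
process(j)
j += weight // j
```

4

Transformed code:
scale = (weight // 18)[10] % (weight // 18 * (weight // 18)) + (29 + 22)
j = (scale > scale) % (print(37)[10] % (print(37) * print(37)))
j = 2[10] % (2 * 2)
j = 39[10] % (39 * 39) + scale * j
process(j)
j += weight // j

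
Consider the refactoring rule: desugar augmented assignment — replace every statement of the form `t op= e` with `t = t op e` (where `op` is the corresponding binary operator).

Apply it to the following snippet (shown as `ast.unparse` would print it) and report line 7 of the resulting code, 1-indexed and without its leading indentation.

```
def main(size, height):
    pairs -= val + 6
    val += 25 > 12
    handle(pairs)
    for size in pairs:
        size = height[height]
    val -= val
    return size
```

Transformed code:
def main(size, height):
    pairs = pairs - (val + 6)
    val = val + (25 > 12)
    handle(pairs)
    for size in pairs:
        size = height[height]
    val = val - val
    return size

val = val - val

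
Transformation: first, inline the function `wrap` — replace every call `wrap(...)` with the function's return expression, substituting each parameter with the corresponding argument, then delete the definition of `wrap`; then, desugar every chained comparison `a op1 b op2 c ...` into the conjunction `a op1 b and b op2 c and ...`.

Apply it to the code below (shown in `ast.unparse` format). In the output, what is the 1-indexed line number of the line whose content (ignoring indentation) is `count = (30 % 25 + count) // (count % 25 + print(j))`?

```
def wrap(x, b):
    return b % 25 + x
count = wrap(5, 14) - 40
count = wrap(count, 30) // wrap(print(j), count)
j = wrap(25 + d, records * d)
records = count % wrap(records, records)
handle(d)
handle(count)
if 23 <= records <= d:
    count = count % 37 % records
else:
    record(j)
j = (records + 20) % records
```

2

Transformed code:
count = 14 % 25 + 5 - 40
count = (30 % 25 + count) // (count % 25 + print(j))
j = records * d % 25 + (25 + d)
records = count % (records % 25 + records)
handle(d)
handle(count)
if 23 <= records and records <= d:
    count = count % 37 % records
else:
    record(j)
j = (records + 20) % records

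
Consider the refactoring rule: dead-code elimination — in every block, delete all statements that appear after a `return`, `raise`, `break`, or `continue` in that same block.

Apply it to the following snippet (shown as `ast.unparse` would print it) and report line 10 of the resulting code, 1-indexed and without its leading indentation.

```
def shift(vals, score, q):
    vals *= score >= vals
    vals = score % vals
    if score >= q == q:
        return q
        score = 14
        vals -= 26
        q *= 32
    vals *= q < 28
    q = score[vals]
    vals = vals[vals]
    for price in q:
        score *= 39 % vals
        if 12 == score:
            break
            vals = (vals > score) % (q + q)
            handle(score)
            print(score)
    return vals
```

Transformed code:
def shift(vals, score, q):
    vals *= score >= vals
    vals = score % vals
    if score >= q == q:
        return q
    vals *= q < 28
    q = score[vals]
    vals = vals[vals]
    for price in q:
        score *= 39 % vals
        if 12 == score:
            break
    return vals

score *= 39 % vals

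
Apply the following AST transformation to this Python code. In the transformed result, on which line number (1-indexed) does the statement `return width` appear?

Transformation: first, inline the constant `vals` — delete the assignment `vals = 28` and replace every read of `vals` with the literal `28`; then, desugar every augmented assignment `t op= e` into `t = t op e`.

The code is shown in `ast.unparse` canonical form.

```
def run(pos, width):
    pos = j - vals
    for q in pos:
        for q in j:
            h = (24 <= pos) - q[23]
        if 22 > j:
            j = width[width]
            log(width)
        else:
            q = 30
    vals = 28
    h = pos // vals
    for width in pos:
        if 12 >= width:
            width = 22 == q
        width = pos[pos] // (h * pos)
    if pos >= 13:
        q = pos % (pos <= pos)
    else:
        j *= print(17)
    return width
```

20

Transformed code:
def run(pos, width):
    pos = j - 28
    for q in pos:
        for q in j:
            h = (24 <= pos) - q[23]
        if 22 > j:
            j = width[width]
            log(width)
        else:
            q = 30
    h = pos // 28
    for width in pos:
        if 12 >= width:
            width = 22 == q
        width = pos[pos] // (h * pos)
    if pos >= 13:
        q = pos % (pos <= pos)
    else:
        j = j * print(17)
    return width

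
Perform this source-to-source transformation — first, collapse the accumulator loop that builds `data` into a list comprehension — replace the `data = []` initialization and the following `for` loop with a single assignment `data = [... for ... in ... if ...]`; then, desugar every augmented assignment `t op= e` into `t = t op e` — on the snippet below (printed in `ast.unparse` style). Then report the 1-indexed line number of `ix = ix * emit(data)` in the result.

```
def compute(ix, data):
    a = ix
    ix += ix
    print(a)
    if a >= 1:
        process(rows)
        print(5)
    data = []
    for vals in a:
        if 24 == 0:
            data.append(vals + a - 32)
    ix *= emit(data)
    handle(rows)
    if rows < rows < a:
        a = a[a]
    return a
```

Transformed code:
def compute(ix, data):
    a = ix
    ix = ix + ix
    print(a)
    if a >= 1:
        process(rows)
        print(5)
    data = [vals + a - 32 for vals in a if 24 == 0]
    ix = ix * emit(data)
    handle(rows)
    if rows < rows < a:
        a = a[a]
    return a

9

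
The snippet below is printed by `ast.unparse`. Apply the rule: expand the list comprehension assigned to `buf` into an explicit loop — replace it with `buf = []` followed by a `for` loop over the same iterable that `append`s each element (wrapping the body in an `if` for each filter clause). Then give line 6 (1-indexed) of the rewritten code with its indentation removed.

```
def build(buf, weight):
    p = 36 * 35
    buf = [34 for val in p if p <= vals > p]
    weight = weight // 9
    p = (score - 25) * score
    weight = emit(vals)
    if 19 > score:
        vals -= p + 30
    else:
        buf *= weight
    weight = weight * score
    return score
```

buf.append(34)

Transformed code:
def build(buf, weight):
    p = 36 * 35
    buf = []
    for val in p:
        if p <= vals > p:
            buf.append(34)
    weight = weight // 9
    p = (score - 25) * score
    weight = emit(vals)
    if 19 > score:
        vals -= p + 30
    else:
        buf *= weight
    weight = weight * score
    return score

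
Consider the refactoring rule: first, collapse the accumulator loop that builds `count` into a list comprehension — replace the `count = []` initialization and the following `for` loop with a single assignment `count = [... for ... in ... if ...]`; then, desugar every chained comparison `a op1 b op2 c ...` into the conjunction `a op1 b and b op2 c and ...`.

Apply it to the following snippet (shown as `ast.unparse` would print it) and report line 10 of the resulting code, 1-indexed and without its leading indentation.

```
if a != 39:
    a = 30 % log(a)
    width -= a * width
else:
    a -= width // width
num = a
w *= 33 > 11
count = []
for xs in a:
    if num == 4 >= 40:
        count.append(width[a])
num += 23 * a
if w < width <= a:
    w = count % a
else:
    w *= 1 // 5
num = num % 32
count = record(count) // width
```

if w < width and width <= a:

Transformed code:
if a != 39:
    a = 30 % log(a)
    width -= a * width
else:
    a -= width // width
num = a
w *= 33 > 11
count = [width[a] for xs in a if num == 4 and 4 >= 40]
num += 23 * a
if w < width and width <= a:
    w = count % a
else:
    w *= 1 // 5
num = num % 32
count = record(count) // width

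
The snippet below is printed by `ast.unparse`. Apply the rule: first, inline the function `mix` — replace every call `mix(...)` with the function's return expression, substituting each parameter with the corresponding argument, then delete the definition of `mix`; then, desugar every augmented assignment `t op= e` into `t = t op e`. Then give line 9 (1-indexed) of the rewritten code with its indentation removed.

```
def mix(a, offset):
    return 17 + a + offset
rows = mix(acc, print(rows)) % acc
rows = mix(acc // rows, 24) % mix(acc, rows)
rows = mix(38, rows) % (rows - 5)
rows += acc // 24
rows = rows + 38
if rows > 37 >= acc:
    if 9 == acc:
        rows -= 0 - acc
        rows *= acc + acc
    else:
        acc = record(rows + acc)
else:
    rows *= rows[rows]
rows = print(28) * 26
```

Transformed code:
rows = (17 + acc + print(rows)) % acc
rows = (17 + acc // rows + 24) % (17 + acc + rows)
rows = (17 + 38 + rows) % (rows - 5)
rows = rows + acc // 24
rows = rows + 38
if rows > 37 >= acc:
    if 9 == acc:
        rows = rows - (0 - acc)
        rows = rows * (acc + acc)
    else:
        acc = record(rows + acc)
else:
    rows = rows * rows[rows]
rows = print(28) * 26

rows = rows * (acc + acc)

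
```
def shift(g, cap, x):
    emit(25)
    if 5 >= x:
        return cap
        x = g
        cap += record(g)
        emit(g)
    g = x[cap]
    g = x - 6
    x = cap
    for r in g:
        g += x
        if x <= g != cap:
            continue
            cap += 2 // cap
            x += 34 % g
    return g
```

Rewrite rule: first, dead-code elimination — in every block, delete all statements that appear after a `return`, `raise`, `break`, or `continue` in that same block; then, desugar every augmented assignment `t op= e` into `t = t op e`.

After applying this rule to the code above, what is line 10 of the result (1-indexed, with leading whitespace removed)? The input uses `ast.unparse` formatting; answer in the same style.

Transformed code:
def shift(g, cap, x):
    emit(25)
    if 5 >= x:
        return cap
    g = x[cap]
    g = x - 6
    x = cap
    for r in g:
        g = g + x
        if x <= g != cap:
            continue
    return g

if x <= g != cap: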